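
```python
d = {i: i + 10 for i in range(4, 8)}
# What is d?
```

{4: 14, 5: 15, 6: 16, 7: 17}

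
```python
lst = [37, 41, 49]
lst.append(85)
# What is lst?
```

[37, 41, 49, 85]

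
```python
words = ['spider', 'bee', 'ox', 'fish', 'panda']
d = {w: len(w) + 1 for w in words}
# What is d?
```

{'spider': 7, 'bee': 4, 'ox': 3, 'fish': 5, 'panda': 6}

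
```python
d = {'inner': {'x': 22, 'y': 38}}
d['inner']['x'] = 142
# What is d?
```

After line 1: d = {'inner': {'x': 22, 'y': 38}}
After line 2 (inner x overwritten): d = {'inner': {'x': 142, 'y': 38}}

{'inner': {'x': 142, 'y': 38}}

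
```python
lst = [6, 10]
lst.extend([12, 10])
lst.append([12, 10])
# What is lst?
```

After line 1: lst = [6, 10]
After line 2 (extend unpacks [12, 10]): lst = [6, 10, 12, 10]
After line 3 (append adds [12, 10] as single element): lst = [6, 10, 12, 10, [12, 10]]

[6, 10, 12, 10, [12, 10]]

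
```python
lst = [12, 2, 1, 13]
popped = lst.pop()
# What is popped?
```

13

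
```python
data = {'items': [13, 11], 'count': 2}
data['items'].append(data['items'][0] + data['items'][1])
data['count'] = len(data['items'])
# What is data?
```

After line 1: data = {'items': [13, 11], 'count': 2}
After line 2 (append 13 + 11 = 24): data = {'items': [13, 11, 24], 'count': 2}
After line 3 (count = len(items) = 3): data = {'items': [13, 11, 24], 'count': 3}

{'items': [13, 11, 24], 'count': 3}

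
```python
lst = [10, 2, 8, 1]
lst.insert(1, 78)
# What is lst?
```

[10, 78, 2, 8, 1]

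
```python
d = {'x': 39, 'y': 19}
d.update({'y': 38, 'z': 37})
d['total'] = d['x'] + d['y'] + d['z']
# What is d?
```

After line 1: d = {'x': 39, 'y': 19}
After line 2 (y overwritten, z added): d = {'x': 39, 'y': 38, 'z': 37}
After line 3 (total = 39 + 38 + 37 = 114): d = {'x': 39, 'y': 38, 'z': 37, 'total': 114}

{'x': 39, 'y': 38, 'z': 37, 'total': 114}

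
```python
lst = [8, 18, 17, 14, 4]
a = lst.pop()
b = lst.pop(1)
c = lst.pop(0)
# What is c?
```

After line 1: lst = [8, 18, 17, 14, 4]
After line 2 (pop() -> a = 4): lst = [8, 18, 17, 14]
After line 3 (pop(1) -> b = 18): lst = [8, 17, 14]
After line 4 (pop(0) -> c = 8): lst = [17, 14]

8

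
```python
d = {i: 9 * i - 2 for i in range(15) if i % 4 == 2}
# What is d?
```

{2: 16, 6: 52, 10: 88, 14: 124}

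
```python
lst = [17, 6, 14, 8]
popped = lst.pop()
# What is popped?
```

8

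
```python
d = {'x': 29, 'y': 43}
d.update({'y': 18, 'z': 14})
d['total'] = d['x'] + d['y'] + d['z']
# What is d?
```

After line 1: d = {'x': 29, 'y': 43}
After line 2 (y overwritten, z added): d = {'x': 29, 'y': 18, 'z': 14}
After line 3 (total = 29 + 18 + 14 = 61): d = {'x': 29, 'y': 18, 'z': 14, 'total': 61}

{'x': 29, 'y': 18, 'z': 14, 'total': 61}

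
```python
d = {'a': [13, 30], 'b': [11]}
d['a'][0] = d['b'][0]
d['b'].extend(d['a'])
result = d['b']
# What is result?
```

After line 1: d = {'a': [13, 30], 'b': [11]}
After line 2 (a[0] = b[0] = 11): d = {'a': [11, 30], 'b': [11]}
After line 3 (b.extend(a) appends [11, 30]): d = {'a': [11, 30], 'b': [11, 11, 30]}
After line 4: result = d['b'] = [11, 11, 30]

[11, 11, 30]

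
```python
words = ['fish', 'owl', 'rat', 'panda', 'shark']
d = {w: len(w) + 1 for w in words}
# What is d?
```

{'fish': 5, 'owl': 4, 'rat': 4, 'panda': 6, 'shark': 6}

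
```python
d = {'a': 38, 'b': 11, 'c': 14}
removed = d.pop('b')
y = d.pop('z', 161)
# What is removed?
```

After line 1: d = {'a': 38, 'b': 11, 'c': 14}
After line 2 (pop 'b' returns 11): d = {'a': 38, 'c': 14}, removed = 11
After line 3 (pop 'z' missing, returns default 161): d = {'a': 38, 'c': 14}, y = 161

11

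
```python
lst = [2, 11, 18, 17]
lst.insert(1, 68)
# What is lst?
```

[2, 68, 11, 18, 17]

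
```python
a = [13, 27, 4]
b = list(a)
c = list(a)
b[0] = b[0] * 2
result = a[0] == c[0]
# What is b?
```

After line 1: a = [13, 27, 4]
After line 2 (b = list(a), copy): a = [13, 27, 4], b = [13, 27, 4]
After line 3 (c = list(a) is a copy, new object): c = [13, 27, 4]
After line 4 (b[0] = 13 * 2 = 26; only b mutates (copy)): a = [13, 27, 4], b = [26, 27, 4], c = [13, 27, 4]
After line 5 (a[0] = 13, c[0] = 13; result = True)

[26, 27, 4]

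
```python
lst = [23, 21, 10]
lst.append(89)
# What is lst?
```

[23, 21, 10, 89]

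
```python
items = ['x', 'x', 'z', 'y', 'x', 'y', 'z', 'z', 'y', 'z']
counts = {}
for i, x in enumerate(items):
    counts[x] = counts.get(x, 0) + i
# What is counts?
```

Initial: counts = {}, items = ['x', 'x', 'z', 'y', 'x', 'y', 'z', 'z', 'y', 'z']
i=0, x='x': counts = {'x': 0}
i=1, x='x': counts = {'x': 1}
i=2, x='z': counts = {'x': 1, 'z': 2}
i=3, x='y': counts = {'x': 1, 'z': 2, 'y': 3}
i=4, x='x': counts = {'x': 5, 'z': 2, 'y': 3}
i=5, x='y': counts = {'x': 5, 'z': 2, 'y': 8}
i=6, x='z': counts = {'x': 5, 'z': 8, 'y': 8}
i=7, x='z': counts = {'x': 5, 'z': 15, 'y': 8}
i=8, x='y': counts = {'x': 5, 'z': 15, 'y': 16}
i=9, x='z': counts = {'x': 5, 'z': 24, 'y': 16}

{'x': 5, 'z': 24, 'y': 16}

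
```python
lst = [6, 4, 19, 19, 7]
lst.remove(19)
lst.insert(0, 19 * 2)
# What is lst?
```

After line 1: lst = [6, 4, 19, 19, 7]
After line 2 (remove first 19): lst = [6, 4, 19, 7]
After line 3 (insert 38 at index 0): lst = [38, 6, 4, 19, 7]

[38, 6, 4, 19, 7]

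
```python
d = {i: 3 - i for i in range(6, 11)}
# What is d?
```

{6: -3, 7: -4, 8: -5, 9: -6, 10: -7}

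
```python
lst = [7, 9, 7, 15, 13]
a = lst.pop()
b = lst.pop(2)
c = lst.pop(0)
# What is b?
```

After line 1: lst = [7, 9, 7, 15, 13]
After line 2 (pop() -> a = 13): lst = [7, 9, 7, 15]
After line 3 (pop(2) -> b = 7): lst = [7, 9, 15]
After line 4 (pop(0) -> c = 7): lst = [9, 15]

7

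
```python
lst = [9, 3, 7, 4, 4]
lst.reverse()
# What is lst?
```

[4, 4, 7, 3, 9]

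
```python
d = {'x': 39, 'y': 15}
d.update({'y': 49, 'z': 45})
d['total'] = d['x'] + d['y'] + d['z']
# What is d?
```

After line 1: d = {'x': 39, 'y': 15}
After line 2 (y overwritten, z added): d = {'x': 39, 'y': 49, 'z': 45}
After line 3 (total = 39 + 49 + 45 = 133): d = {'x': 39, 'y': 49, 'z': 45, 'total': 133}

{'x': 39, 'y': 49, 'z': 45, 'total': 133}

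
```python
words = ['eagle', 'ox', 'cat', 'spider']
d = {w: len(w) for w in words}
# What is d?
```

{'eagle': 5, 'ox': 2, 'cat': 3, 'spider': 6}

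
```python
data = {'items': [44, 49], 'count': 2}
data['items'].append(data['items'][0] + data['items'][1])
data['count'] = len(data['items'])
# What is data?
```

After line 1: data = {'items': [44, 49], 'count': 2}
After line 2 (append 44 + 49 = 93): data = {'items': [44, 49, 93], 'count': 2}
After line 3 (count = len(items) = 3): data = {'items': [44, 49, 93], 'count': 3}

{'items': [44, 49, 93], 'count': 3}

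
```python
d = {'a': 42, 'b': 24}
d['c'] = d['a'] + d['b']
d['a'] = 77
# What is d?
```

After line 1: d = {'a': 42, 'b': 24}
After line 2 (d['c'] = 42 + 24): d = {'a': 42, 'b': 24, 'c': 66}
After line 3: d = {'a': 77, 'b': 24, 'c': 66}

{'a': 77, 'b': 24, 'c': 66}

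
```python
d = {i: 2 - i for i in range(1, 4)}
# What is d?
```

{1: 1, 2: 0, 3: -1}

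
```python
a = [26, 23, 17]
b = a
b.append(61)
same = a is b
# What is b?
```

After line 1: a = [26, 23, 17]
After line 2 (b = a is an alias, same object): a = [26, 23, 17], b = [26, 23, 17]
After line 3 (b.append mutates the shared list): a = [26, 23, 17, 61], b = [26, 23, 17, 61]
After line 4 (same = a is b; same object -> True): same = True

[26, 23, 17, 61]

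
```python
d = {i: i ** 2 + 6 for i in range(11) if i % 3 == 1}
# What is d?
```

{1: 7, 4: 22, 7: 55, 10: 106}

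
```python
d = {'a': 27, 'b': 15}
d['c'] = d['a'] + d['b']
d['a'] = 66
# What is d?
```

After line 1: d = {'a': 27, 'b': 15}
After line 2 (d['c'] = 27 + 15): d = {'a': 27, 'b': 15, 'c': 42}
After line 3: d = {'a': 66, 'b': 15, 'c': 42}

{'a': 66, 'b': 15, 'c': 42}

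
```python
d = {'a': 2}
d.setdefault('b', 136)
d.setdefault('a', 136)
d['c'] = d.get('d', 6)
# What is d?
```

After line 1: d = {'a': 2}
After line 2 (setdefault adds 'b'=136): d = {'a': 2, 'b': 136}
After line 3 (setdefault 'a' no-op, already exists): d = {'a': 2, 'b': 136}
After line 4 (get('d', 6) returns default since 'd' not in d): d = {'a': 2, 'b': 136, 'c': 6}

{'a': 2, 'b': 136, 'c': 6}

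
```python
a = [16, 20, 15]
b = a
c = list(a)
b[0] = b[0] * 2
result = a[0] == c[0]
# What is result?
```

After line 1: a = [16, 20, 15]
After line 2 (b = a, alias): a = [16, 20, 15], b = [16, 20, 15]
After line 3 (c = list(a) is a copy, new object): c = [16, 20, 15]
After line 4 (b[0] = 16 * 2 = 32; mutates shared a/b): a = b = [32, 20, 15], c = [16, 20, 15]
After line 5 (a[0] = 32, c[0] = 16; result = False)

False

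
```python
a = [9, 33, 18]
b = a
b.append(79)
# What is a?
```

After line 1: a = [9, 33, 18]
After line 2 (b = a is an alias, same object): a = [9, 33, 18], b = [9, 33, 18]
After line 3 (b.append mutates the shared list): a = [9, 33, 18, 79], b = [9, 33, 18, 79]

[9, 33, 18, 79]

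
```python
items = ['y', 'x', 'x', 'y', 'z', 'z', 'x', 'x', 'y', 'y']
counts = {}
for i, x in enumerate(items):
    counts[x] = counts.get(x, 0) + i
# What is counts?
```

Initial: counts = {}, items = ['y', 'x', 'x', 'y', 'z', 'z', 'x', 'x', 'y', 'y']
i=0, x='y': counts = {'y': 0}
i=1, x='x': counts = {'y': 0, 'x': 1}
i=2, x='x': counts = {'y': 0, 'x': 3}
i=3, x='y': counts = {'y': 3, 'x': 3}
i=4, x='z': counts = {'y': 3, 'x': 3, 'z': 4}
i=5, x='z': counts = {'y': 3, 'x': 3, 'z': 9}
i=6, x='x': counts = {'y': 3, 'x': 9, 'z': 9}
i=7, x='x': counts = {'y': 3, 'x': 16, 'z': 9}
i=8, x='y': counts = {'y': 11, 'x': 16, 'z': 9}
i=9, x='y': counts = {'y': 20, 'x': 16, 'z': 9}

{'y': 20, 'x': 16, 'z': 9}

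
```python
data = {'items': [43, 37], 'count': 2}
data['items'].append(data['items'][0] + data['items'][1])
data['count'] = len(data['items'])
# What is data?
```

After line 1: data = {'items': [43, 37], 'count': 2}
After line 2 (append 43 + 37 = 80): data = {'items': [43, 37, 80], 'count': 2}
After line 3 (count = len(items) = 3): data = {'items': [43, 37, 80], 'count': 3}

{'items': [43, 37, 80], 'count': 3}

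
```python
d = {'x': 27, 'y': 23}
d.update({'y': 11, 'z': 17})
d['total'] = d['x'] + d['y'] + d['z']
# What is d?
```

After line 1: d = {'x': 27, 'y': 23}
After line 2 (y overwritten, z added): d = {'x': 27, 'y': 11, 'z': 17}
After line 3 (total = 27 + 11 + 17 = 55): d = {'x': 27, 'y': 11, 'z': 17, 'total': 55}

{'x': 27, 'y': 11, 'z': 17, 'total': 55}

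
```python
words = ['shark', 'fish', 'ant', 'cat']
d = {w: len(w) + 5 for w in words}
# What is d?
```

{'shark': 10, 'fish': 9, 'ant': 8, 'cat': 8}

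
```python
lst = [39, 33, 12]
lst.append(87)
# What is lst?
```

[39, 33, 12, 87]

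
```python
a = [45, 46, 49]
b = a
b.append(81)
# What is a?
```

After line 1: a = [45, 46, 49]
After line 2 (b = a is an alias, same object): a = [45, 46, 49], b = [45, 46, 49]
After line 3 (b.append mutates the shared list): a = [45, 46, 49, 81], b = [45, 46, 49, 81]

[45, 46, 49, 81]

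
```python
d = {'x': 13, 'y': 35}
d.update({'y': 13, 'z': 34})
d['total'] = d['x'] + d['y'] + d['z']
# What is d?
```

After line 1: d = {'x': 13, 'y': 35}
After line 2 (y overwritten, z added): d = {'x': 13, 'y': 13, 'z': 34}
After line 3 (total = 13 + 13 + 34 = 60): d = {'x': 13, 'y': 13, 'z': 34, 'total': 60}

{'x': 13, 'y': 13, 'z': 34, 'total': 60}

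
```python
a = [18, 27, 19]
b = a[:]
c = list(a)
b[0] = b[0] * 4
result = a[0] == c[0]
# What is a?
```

After line 1: a = [18, 27, 19]
After line 2 (b = a[:], copy): a = [18, 27, 19], b = [18, 27, 19]
After line 3 (c = list(a) is a copy, new object): c = [18, 27, 19]
After line 4 (b[0] = 18 * 4 = 72; only b mutates (copy)): a = [18, 27, 19], b = [72, 27, 19], c = [18, 27, 19]
After line 5 (a[0] = 18, c[0] = 18; result = True)

[18, 27, 19]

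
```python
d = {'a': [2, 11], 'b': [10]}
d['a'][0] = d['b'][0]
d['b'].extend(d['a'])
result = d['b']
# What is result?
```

After line 1: d = {'a': [2, 11], 'b': [10]}
After line 2 (a[0] = b[0] = 10): d = {'a': [10, 11], 'b': [10]}
After line 3 (b.extend(a) appends [10, 11]): d = {'a': [10, 11], 'b': [10, 10, 11]}
After line 4: result = d['b'] = [10, 10, 11]

[10, 10, 11]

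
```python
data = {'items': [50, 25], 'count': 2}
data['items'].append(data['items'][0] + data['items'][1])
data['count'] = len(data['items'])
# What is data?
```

After line 1: data = {'items': [50, 25], 'count': 2}
After line 2 (append 50 + 25 = 75): data = {'items': [50, 25, 75], 'count': 2}
After line 3 (count = len(items) = 3): data = {'items': [50, 25, 75], 'count': 3}

{'items': [50, 25, 75], 'count': 3}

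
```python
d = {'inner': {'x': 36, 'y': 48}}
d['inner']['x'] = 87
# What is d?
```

After line 1: d = {'inner': {'x': 36, 'y': 48}}
After line 2 (inner x overwritten): d = {'inner': {'x': 87, 'y': 48}}

{'inner': {'x': 87, 'y': 48}}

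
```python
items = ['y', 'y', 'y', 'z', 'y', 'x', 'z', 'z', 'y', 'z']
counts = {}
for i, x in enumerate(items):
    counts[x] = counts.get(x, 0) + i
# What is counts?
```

Initial: counts = {}, items = ['y', 'y', 'y', 'z', 'y', 'x', 'z', 'z', 'y', 'z']
i=0, x='y': counts = {'y': 0}
i=1, x='y': counts = {'y': 1}
i=2, x='y': counts = {'y': 3}
i=3, x='z': counts = {'y': 3, 'z': 3}
i=4, x='y': counts = {'y': 7, 'z': 3}
i=5, x='x': counts = {'y': 7, 'z': 3, 'x': 5}
i=6, x='z': counts = {'y': 7, 'z': 9, 'x': 5}
i=7, x='z': counts = {'y': 7, 'z': 16, 'x': 5}
i=8, x='y': counts = {'y': 15, 'z': 16, 'x': 5}
i=9, x='z': counts = {'y': 15, 'z': 25, 'x': 5}

{'y': 15, 'z': 25, 'x': 5}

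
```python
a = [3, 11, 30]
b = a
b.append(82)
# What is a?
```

After line 1: a = [3, 11, 30]
After line 2 (b = a is an alias, same object): a = [3, 11, 30], b = [3, 11, 30]
After line 3 (b.append mutates the shared list): a = [3, 11, 30, 82], b = [3, 11, 30, 82]

[3, 11, 30, 82]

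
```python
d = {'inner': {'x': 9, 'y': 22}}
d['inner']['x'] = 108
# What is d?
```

After line 1: d = {'inner': {'x': 9, 'y': 22}}
After line 2 (inner x overwritten): d = {'inner': {'x': 108, 'y': 22}}

{'inner': {'x': 108, 'y': 22}}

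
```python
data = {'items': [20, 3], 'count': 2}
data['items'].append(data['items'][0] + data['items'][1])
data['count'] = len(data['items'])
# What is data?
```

After line 1: data = {'items': [20, 3], 'count': 2}
After line 2 (append 20 + 3 = 23): data = {'items': [20, 3, 23], 'count': 2}
After line 3 (count = len(items) = 3): data = {'items': [20, 3, 23], 'count': 3}

{'items': [20, 3, 23], 'count': 3}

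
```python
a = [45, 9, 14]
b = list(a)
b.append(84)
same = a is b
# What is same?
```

After line 1: a = [45, 9, 14]
After line 2 (b = list(a) is a shallow copy, new object): a = [45, 9, 14], b = [45, 9, 14]
After line 3 (append only mutates b): a = [45, 9, 14], b = [45, 9, 14, 84]
After line 4 (same = a is b; different objects -> False): same = False

False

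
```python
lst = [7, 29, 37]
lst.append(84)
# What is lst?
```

[7, 29, 37, 84]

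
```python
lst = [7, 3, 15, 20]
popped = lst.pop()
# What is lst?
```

[7, 3, 15]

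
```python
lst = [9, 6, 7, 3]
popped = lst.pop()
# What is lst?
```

[9, 6, 7]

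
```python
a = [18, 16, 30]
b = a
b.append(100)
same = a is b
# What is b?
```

After line 1: a = [18, 16, 30]
After line 2 (b = a is an alias, same object): a = [18, 16, 30], b = [18, 16, 30]
After line 3 (b.append mutates the shared list): a = [18, 16, 30, 100], b = [18, 16, 30, 100]
After line 4 (same = a is b; same object -> True): same = True

[18, 16, 30, 100]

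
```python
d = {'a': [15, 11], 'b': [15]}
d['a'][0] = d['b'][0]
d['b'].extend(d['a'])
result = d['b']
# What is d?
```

After line 1: d = {'a': [15, 11], 'b': [15]}
After line 2 (a[0] = b[0] = 15): d = {'a': [15, 11], 'b': [15]}
After line 3 (b.extend(a) appends [15, 11]): d = {'a': [15, 11], 'b': [15, 15, 11]}
After line 4: result = d['b'] = [15, 15, 11]

{'a': [15, 11], 'b': [15, 15, 11]}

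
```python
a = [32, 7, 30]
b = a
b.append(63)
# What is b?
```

After line 1: a = [32, 7, 30]
After line 2 (b = a is an alias, same object): a = [32, 7, 30], b = [32, 7, 30]
After line 3 (b.append mutates the shared list): a = [32, 7, 30, 63], b = [32, 7, 30, 63]

[32, 7, 30, 63]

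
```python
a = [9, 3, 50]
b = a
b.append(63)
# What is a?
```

After line 1: a = [9, 3, 50]
After line 2 (b = a is an alias, same object): a = [9, 3, 50], b = [9, 3, 50]
After line 3 (b.append mutates the shared list): a = [9, 3, 50, 63], b = [9, 3, 50, 63]

[9, 3, 50, 63]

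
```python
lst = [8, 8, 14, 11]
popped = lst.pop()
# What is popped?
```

11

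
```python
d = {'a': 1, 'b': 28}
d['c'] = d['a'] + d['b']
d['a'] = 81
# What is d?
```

After line 1: d = {'a': 1, 'b': 28}
After line 2 (d['c'] = 1 + 28): d = {'a': 1, 'b': 28, 'c': 29}
After line 3: d = {'a': 81, 'b': 28, 'c': 29}

{'a': 81, 'b': 28, 'c': 29}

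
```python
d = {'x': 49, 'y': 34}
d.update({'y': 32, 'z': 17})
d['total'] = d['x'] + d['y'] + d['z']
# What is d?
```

After line 1: d = {'x': 49, 'y': 34}
After line 2 (y overwritten, z added): d = {'x': 49, 'y': 32, 'z': 17}
After line 3 (total = 49 + 32 + 17 = 98): d = {'x': 49, 'y': 32, 'z': 17, 'total': 98}

{'x': 49, 'y': 32, 'z': 17, 'total': 98}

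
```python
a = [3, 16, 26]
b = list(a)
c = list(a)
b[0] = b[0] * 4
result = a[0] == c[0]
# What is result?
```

After line 1: a = [3, 16, 26]
After line 2 (b = list(a), copy): a = [3, 16, 26], b = [3, 16, 26]
After line 3 (c = list(a) is a copy, new object): c = [3, 16, 26]
After line 4 (b[0] = 3 * 4 = 12; only b mutates (copy)): a = [3, 16, 26], b = [12, 16, 26], c = [3, 16, 26]
After line 5 (a[0] = 3, c[0] = 3; result = True)

True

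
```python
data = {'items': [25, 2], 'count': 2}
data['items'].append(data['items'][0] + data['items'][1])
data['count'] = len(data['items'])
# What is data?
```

After line 1: data = {'items': [25, 2], 'count': 2}
After line 2 (append 25 + 2 = 27): data = {'items': [25, 2, 27], 'count': 2}
After line 3 (count = len(items) = 3): data = {'items': [25, 2, 27], 'count': 3}

{'items': [25, 2, 27], 'count': 3}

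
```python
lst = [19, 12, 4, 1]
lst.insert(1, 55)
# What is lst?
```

[19, 55, 12, 4, 1]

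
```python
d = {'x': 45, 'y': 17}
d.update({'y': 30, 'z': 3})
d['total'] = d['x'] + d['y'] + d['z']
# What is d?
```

After line 1: d = {'x': 45, 'y': 17}
After line 2 (y overwritten, z added): d = {'x': 45, 'y': 30, 'z': 3}
After line 3 (total = 45 + 30 + 3 = 78): d = {'x': 45, 'y': 30, 'z': 3, 'total': 78}

{'x': 45, 'y': 30, 'z': 3, 'total': 78}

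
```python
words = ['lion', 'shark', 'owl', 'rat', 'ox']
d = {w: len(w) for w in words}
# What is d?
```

{'lion': 4, 'shark': 5, 'owl': 3, 'rat': 3, 'ox': 2}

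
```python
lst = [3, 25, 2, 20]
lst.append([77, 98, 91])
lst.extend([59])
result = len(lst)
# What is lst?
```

After line 1: lst = [3, 25, 2, 20]
After line 2 (append adds [77, 98, 91] as single element): lst = [3, 25, 2, 20, [77, 98, 91]]
After line 3 (extend unpacks [59], adds 59): lst = [3, 25, 2, 20, [77, 98, 91], 59]
After line 4: result = len(lst) = 6

[3, 25, 2, 20, [77, 98, 91], 59]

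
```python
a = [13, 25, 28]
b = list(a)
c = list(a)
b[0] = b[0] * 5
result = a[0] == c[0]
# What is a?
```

After line 1: a = [13, 25, 28]
After line 2 (b = list(a), copy): a = [13, 25, 28], b = [13, 25, 28]
After line 3 (c = list(a) is a copy, new object): c = [13, 25, 28]
After line 4 (b[0] = 13 * 5 = 65; only b mutates (copy)): a = [13, 25, 28], b = [65, 25, 28], c = [13, 25, 28]
After line 5 (a[0] = 13, c[0] = 13; result = True)

[13, 25, 28]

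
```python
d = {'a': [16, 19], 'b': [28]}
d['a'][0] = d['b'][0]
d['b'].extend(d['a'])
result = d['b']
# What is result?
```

After line 1: d = {'a': [16, 19], 'b': [28]}
After line 2 (a[0] = b[0] = 28): d = {'a': [28, 19], 'b': [28]}
After line 3 (b.extend(a) appends [28, 19]): d = {'a': [28, 19], 'b': [28, 28, 19]}
After line 4: result = d['b'] = [28, 28, 19]

[28, 28, 19]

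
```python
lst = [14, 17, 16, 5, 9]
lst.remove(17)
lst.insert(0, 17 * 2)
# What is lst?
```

After line 1: lst = [14, 17, 16, 5, 9]
After line 2 (remove first 17): lst = [14, 16, 5, 9]
After line 3 (insert 34 at index 0): lst = [34, 14, 16, 5, 9]

[34, 14, 16, 5, 9]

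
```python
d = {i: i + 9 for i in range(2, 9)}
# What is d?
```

{2: 11, 3: 12, 4: 13, 5: 14, 6: 15, 7: 16, 8: 17}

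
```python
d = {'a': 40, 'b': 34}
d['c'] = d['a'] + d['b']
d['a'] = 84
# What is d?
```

After line 1: d = {'a': 40, 'b': 34}
After line 2 (d['c'] = 40 + 34): d = {'a': 40, 'b': 34, 'c': 74}
After line 3: d = {'a': 84, 'b': 34, 'c': 74}

{'a': 84, 'b': 34, 'c': 74}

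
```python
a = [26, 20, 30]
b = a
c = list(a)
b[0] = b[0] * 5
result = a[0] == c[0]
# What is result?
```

After line 1: a = [26, 20, 30]
After line 2 (b = a, alias): a = [26, 20, 30], b = [26, 20, 30]
After line 3 (c = list(a) is a copy, new object): c = [26, 20, 30]
After line 4 (b[0] = 26 * 5 = 130; mutates shared a/b): a = b = [130, 20, 30], c = [26, 20, 30]
After line 5 (a[0] = 130, c[0] = 26; result = False)

False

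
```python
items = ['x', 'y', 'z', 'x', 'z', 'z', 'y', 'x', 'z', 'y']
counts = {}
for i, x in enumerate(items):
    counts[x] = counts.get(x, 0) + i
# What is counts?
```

Initial: counts = {}, items = ['x', 'y', 'z', 'x', 'z', 'z', 'y', 'x', 'z', 'y']
i=0, x='x': counts = {'x': 0}
i=1, x='y': counts = {'x': 0, 'y': 1}
i=2, x='z': counts = {'x': 0, 'y': 1, 'z': 2}
i=3, x='x': counts = {'x': 3, 'y': 1, 'z': 2}
i=4, x='z': counts = {'x': 3, 'y': 1, 'z': 6}
i=5, x='z': counts = {'x': 3, 'y': 1, 'z': 11}
i=6, x='y': counts = {'x': 3, 'y': 7, 'z': 11}
i=7, x='x': counts = {'x': 10, 'y': 7, 'z': 11}
i=8, x='z': counts = {'x': 10, 'y': 7, 'z': 19}
i=9, x='y': counts = {'x': 10, 'y': 16, 'z': 19}

{'x': 10, 'y': 16, 'z': 19}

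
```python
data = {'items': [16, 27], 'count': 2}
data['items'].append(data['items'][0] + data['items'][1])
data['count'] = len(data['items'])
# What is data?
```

After line 1: data = {'items': [16, 27], 'count': 2}
After line 2 (append 16 + 27 = 43): data = {'items': [16, 27, 43], 'count': 2}
After line 3 (count = len(items) = 3): data = {'items': [16, 27, 43], 'count': 3}

{'items': [16, 27, 43], 'count': 3}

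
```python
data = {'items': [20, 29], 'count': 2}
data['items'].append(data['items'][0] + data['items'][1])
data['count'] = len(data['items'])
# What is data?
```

After line 1: data = {'items': [20, 29], 'count': 2}
After line 2 (append 20 + 29 = 49): data = {'items': [20, 29, 49], 'count': 2}
After line 3 (count = len(items) = 3): data = {'items': [20, 29, 49], 'count': 3}

{'items': [20, 29, 49], 'count': 3}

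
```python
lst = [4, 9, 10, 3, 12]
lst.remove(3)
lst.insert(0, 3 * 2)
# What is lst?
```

After line 1: lst = [4, 9, 10, 3, 12]
After line 2 (remove first 3): lst = [4, 9, 10, 12]
After line 3 (insert 6 at index 0): lst = [6, 4, 9, 10, 12]

[6, 4, 9, 10, 12]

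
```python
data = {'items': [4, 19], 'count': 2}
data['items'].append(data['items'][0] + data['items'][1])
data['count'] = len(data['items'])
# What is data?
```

After line 1: data = {'items': [4, 19], 'count': 2}
After line 2 (append 4 + 19 = 23): data = {'items': [4, 19, 23], 'count': 2}
After line 3 (count = len(items) = 3): data = {'items': [4, 19, 23], 'count': 3}

{'items': [4, 19, 23], 'count': 3}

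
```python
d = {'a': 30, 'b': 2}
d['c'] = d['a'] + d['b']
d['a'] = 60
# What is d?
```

After line 1: d = {'a': 30, 'b': 2}
After line 2 (d['c'] = 30 + 2): d = {'a': 30, 'b': 2, 'c': 32}
After line 3: d = {'a': 60, 'b': 2, 'c': 32}

{'a': 60, 'b': 2, 'c': 32}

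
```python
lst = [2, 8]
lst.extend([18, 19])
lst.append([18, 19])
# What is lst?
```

After line 1: lst = [2, 8]
After line 2 (extend unpacks [18, 19]): lst = [2, 8, 18, 19]
After line 3 (append adds [18, 19] as single element): lst = [2, 8, 18, 19, [18, 19]]

[2, 8, 18, 19, [18, 19]]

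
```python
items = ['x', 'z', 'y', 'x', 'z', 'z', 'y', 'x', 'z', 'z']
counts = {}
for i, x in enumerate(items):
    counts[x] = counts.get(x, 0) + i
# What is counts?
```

Initial: counts = {}, items = ['x', 'z', 'y', 'x', 'z', 'z', 'y', 'x', 'z', 'z']
i=0, x='x': counts = {'x': 0}
i=1, x='z': counts = {'x': 0, 'z': 1}
i=2, x='y': counts = {'x': 0, 'z': 1, 'y': 2}
i=3, x='x': counts = {'x': 3, 'z': 1, 'y': 2}
i=4, x='z': counts = {'x': 3, 'z': 5, 'y': 2}
i=5, x='z': counts = {'x': 3, 'z': 10, 'y': 2}
i=6, x='y': counts = {'x': 3, 'z': 10, 'y': 8}
i=7, x='x': counts = {'x': 10, 'z': 10, 'y': 8}
i=8, x='z': counts = {'x': 10, 'z': 18, 'y': 8}
i=9, x='z': counts = {'x': 10, 'z': 27, 'y': 8}

{'x': 10, 'z': 27, 'y': 8}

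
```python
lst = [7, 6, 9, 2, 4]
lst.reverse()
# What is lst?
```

[4, 2, 9, 6, 7]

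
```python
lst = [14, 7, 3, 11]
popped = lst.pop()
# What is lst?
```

[14, 7, 3]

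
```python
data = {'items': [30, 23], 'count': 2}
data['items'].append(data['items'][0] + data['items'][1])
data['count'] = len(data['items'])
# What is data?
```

After line 1: data = {'items': [30, 23], 'count': 2}
After line 2 (append 30 + 23 = 53): data = {'items': [30, 23, 53], 'count': 2}
After line 3 (count = len(items) = 3): data = {'items': [30, 23, 53], 'count': 3}

{'items': [30, 23, 53], 'count': 3}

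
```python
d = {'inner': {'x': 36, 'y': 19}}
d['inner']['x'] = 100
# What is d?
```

After line 1: d = {'inner': {'x': 36, 'y': 19}}
After line 2 (inner x overwritten): d = {'inner': {'x': 100, 'y': 19}}

{'inner': {'x': 100, 'y': 19}}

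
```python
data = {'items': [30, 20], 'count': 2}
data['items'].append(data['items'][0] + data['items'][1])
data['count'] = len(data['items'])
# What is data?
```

After line 1: data = {'items': [30, 20], 'count': 2}
After line 2 (append 30 + 20 = 50): data = {'items': [30, 20, 50], 'count': 2}
After line 3 (count = len(items) = 3): data = {'items': [30, 20, 50], 'count': 3}

{'items': [30, 20, 50], 'count': 3}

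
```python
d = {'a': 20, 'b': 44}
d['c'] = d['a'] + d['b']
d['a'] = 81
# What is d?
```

After line 1: d = {'a': 20, 'b': 44}
After line 2 (d['c'] = 20 + 44): d = {'a': 20, 'b': 44, 'c': 64}
After line 3: d = {'a': 81, 'b': 44, 'c': 64}

{'a': 81, 'b': 44, 'c': 64}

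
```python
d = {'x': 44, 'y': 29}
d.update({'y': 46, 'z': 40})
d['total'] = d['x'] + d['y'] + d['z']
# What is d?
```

After line 1: d = {'x': 44, 'y': 29}
After line 2 (y overwritten, z added): d = {'x': 44, 'y': 46, 'z': 40}
After line 3 (total = 44 + 46 + 40 = 130): d = {'x': 44, 'y': 46, 'z': 40, 'total': 130}

{'x': 44, 'y': 46, 'z': 40, 'total': 130}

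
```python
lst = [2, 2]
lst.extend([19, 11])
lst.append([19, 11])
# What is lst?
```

After line 1: lst = [2, 2]
After line 2 (extend unpacks [19, 11]): lst = [2, 2, 19, 11]
After line 3 (append adds [19, 11] as single element): lst = [2, 2, 19, 11, [19, 11]]

[2, 2, 19, 11, [19, 11]]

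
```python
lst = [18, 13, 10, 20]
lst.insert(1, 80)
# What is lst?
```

[18, 80, 13, 10, 20]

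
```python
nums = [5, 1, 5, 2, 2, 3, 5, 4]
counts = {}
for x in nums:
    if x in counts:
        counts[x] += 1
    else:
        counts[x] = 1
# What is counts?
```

Initial: counts = {}, nums = [5, 1, 5, 2, 2, 3, 5, 4]
See 5: counts = {5: 1}
See 1: counts = {5: 1, 1: 1}
See 5: counts = {5: 2, 1: 1}
See 2: counts = {5: 2, 1: 1, 2: 1}
See 2: counts = {5: 2, 1: 1, 2: 2}
See 3: counts = {5: 2, 1: 1, 2: 2, 3: 1}
See 5: counts = {5: 3, 1: 1, 2: 2, 3: 1}
See 4: counts = {5: 3, 1: 1, 2: 2, 3: 1, 4: 1}

{5: 3, 1: 1, 2: 2, 3: 1, 4: 1}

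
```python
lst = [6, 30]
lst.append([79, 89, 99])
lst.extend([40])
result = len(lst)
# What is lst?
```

After line 1: lst = [6, 30]
After line 2 (append adds [79, 89, 99] as single element): lst = [6, 30, [79, 89, 99]]
After line 3 (extend unpacks [40], adds 40): lst = [6, 30, [79, 89, 99], 40]
After line 4: result = len(lst) = 4

[6, 30, [79, 89, 99], 40]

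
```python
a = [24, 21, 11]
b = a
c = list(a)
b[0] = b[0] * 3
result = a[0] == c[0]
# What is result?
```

After line 1: a = [24, 21, 11]
After line 2 (b = a, alias): a = [24, 21, 11], b = [24, 21, 11]
After line 3 (c = list(a) is a copy, new object): c = [24, 21, 11]
After line 4 (b[0] = 24 * 3 = 72; mutates shared a/b): a = b = [72, 21, 11], c = [24, 21, 11]
After line 5 (a[0] = 72, c[0] = 24; result = False)

False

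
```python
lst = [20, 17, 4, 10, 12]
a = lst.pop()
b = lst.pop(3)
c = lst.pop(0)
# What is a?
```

After line 1: lst = [20, 17, 4, 10, 12]
After line 2 (pop() -> a = 12): lst = [20, 17, 4, 10]
After line 3 (pop(3) -> b = 10): lst = [20, 17, 4]
After line 4 (pop(0) -> c = 20): lst = [17, 4]

12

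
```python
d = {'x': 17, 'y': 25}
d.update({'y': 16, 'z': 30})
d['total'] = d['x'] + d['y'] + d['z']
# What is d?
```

After line 1: d = {'x': 17, 'y': 25}
After line 2 (y overwritten, z added): d = {'x': 17, 'y': 16, 'z': 30}
After line 3 (total = 17 + 16 + 30 = 63): d = {'x': 17, 'y': 16, 'z': 30, 'total': 63}

{'x': 17, 'y': 16, 'z': 30, 'total': 63}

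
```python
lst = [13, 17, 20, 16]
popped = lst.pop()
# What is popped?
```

16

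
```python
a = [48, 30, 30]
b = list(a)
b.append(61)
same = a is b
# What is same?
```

After line 1: a = [48, 30, 30]
After line 2 (b = list(a) is a shallow copy, new object): a = [48, 30, 30], b = [48, 30, 30]
After line 3 (append only mutates b): a = [48, 30, 30], b = [48, 30, 30, 61]
After line 4 (same = a is b; different objects -> False): same = False

False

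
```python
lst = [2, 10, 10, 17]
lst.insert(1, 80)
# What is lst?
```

[2, 80, 10, 10, 17]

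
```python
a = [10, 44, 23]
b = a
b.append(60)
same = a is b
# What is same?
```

After line 1: a = [10, 44, 23]
After line 2 (b = a is an alias, same object): a = [10, 44, 23], b = [10, 44, 23]
After line 3 (b.append mutates the shared list): a = [10, 44, 23, 60], b = [10, 44, 23, 60]
After line 4 (same = a is b; same object -> True): same = True

True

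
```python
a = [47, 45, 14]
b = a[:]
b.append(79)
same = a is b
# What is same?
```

After line 1: a = [47, 45, 14]
After line 2 (b = a[:] is a shallow copy, new object): a = [47, 45, 14], b = [47, 45, 14]
After line 3 (append only mutates b): a = [47, 45, 14], b = [47, 45, 14, 79]
After line 4 (same = a is b; different objects -> False): same = False

False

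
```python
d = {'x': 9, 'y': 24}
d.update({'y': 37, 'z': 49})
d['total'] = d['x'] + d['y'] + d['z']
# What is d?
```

After line 1: d = {'x': 9, 'y': 24}
After line 2 (y overwritten, z added): d = {'x': 9, 'y': 37, 'z': 49}
After line 3 (total = 9 + 37 + 49 = 95): d = {'x': 9, 'y': 37, 'z': 49, 'total': 95}

{'x': 9, 'y': 37, 'z': 49, 'total': 95}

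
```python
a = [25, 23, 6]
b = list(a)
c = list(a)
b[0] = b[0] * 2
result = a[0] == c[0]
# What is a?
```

After line 1: a = [25, 23, 6]
After line 2 (b = list(a), copy): a = [25, 23, 6], b = [25, 23, 6]
After line 3 (c = list(a) is a copy, new object): c = [25, 23, 6]
After line 4 (b[0] = 25 * 2 = 50; only b mutates (copy)): a = [25, 23, 6], b = [50, 23, 6], c = [25, 23, 6]
After line 5 (a[0] = 25, c[0] = 25; result = True)

[25, 23, 6]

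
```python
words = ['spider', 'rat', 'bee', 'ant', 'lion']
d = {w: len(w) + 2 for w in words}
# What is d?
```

{'spider': 8, 'rat': 5, 'bee': 5, 'ant': 5, 'lion': 6}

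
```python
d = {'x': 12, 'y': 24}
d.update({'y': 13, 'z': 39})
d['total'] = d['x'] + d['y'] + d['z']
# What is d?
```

After line 1: d = {'x': 12, 'y': 24}
After line 2 (y overwritten, z added): d = {'x': 12, 'y': 13, 'z': 39}
After line 3 (total = 12 + 13 + 39 = 64): d = {'x': 12, 'y': 13, 'z': 39, 'total': 64}

{'x': 12, 'y': 13, 'z': 39, 'total': 64}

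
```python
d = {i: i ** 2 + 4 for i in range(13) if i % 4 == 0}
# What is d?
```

{0: 4, 4: 20, 8: 68, 12: 148}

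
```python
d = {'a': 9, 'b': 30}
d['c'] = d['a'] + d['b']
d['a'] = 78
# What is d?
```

After line 1: d = {'a': 9, 'b': 30}
After line 2 (d['c'] = 9 + 30): d = {'a': 9, 'b': 30, 'c': 39}
After line 3: d = {'a': 78, 'b': 30, 'c': 39}

{'a': 78, 'b': 30, 'c': 39}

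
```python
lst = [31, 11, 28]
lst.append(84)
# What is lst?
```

[31, 11, 28, 84]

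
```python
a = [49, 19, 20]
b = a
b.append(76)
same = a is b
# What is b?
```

After line 1: a = [49, 19, 20]
After line 2 (b = a is an alias, same object): a = [49, 19, 20], b = [49, 19, 20]
After line 3 (b.append mutates the shared list): a = [49, 19, 20, 76], b = [49, 19, 20, 76]
After line 4 (same = a is b; same object -> True): same = True

[49, 19, 20, 76]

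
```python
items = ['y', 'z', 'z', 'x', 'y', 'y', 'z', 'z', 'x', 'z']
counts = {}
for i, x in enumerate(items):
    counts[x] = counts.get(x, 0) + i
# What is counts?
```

Initial: counts = {}, items = ['y', 'z', 'z', 'x', 'y', 'y', 'z', 'z', 'x', 'z']
i=0, x='y': counts = {'y': 0}
i=1, x='z': counts = {'y': 0, 'z': 1}
i=2, x='z': counts = {'y': 0, 'z': 3}
i=3, x='x': counts = {'y': 0, 'z': 3, 'x': 3}
i=4, x='y': counts = {'y': 4, 'z': 3, 'x': 3}
i=5, x='y': counts = {'y': 9, 'z': 3, 'x': 3}
i=6, x='z': counts = {'y': 9, 'z': 9, 'x': 3}
i=7, x='z': counts = {'y': 9, 'z': 16, 'x': 3}
i=8, x='x': counts = {'y': 9, 'z': 16, 'x': 11}
i=9, x='z': counts = {'y': 9, 'z': 25, 'x': 11}

{'y': 9, 'z': 25, 'x': 11}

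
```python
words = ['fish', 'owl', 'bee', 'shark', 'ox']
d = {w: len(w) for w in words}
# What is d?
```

{'fish': 4, 'owl': 3, 'bee': 3, 'shark': 5, 'ox': 2}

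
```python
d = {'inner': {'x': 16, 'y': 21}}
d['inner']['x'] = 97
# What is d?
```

After line 1: d = {'inner': {'x': 16, 'y': 21}}
After line 2 (inner x overwritten): d = {'inner': {'x': 97, 'y': 21}}

{'inner': {'x': 97, 'y': 21}}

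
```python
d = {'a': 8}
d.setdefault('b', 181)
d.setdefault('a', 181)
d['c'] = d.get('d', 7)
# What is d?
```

After line 1: d = {'a': 8}
After line 2 (setdefault adds 'b'=181): d = {'a': 8, 'b': 181}
After line 3 (setdefault 'a' no-op, already exists): d = {'a': 8, 'b': 181}
After line 4 (get('d', 7) returns default since 'd' not in d): d = {'a': 8, 'b': 181, 'c': 7}

{'a': 8, 'b': 181, 'c': 7}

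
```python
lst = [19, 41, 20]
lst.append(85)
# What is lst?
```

[19, 41, 20, 85]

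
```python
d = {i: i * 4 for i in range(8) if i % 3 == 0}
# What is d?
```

{0: 0, 3: 12, 6: 24}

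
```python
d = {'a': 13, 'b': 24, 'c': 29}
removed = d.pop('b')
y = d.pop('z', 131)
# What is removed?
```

After line 1: d = {'a': 13, 'b': 24, 'c': 29}
After line 2 (pop 'b' returns 24): d = {'a': 13, 'c': 29}, removed = 24
After line 3 (pop 'z' missing, returns default 131): d = {'a': 13, 'c': 29}, y = 131

24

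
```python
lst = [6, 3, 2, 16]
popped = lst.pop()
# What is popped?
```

16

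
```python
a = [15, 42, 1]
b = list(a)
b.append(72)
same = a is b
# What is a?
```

After line 1: a = [15, 42, 1]
After line 2 (b = list(a) is a shallow copy, new object): a = [15, 42, 1], b = [15, 42, 1]
After line 3 (append only mutates b): a = [15, 42, 1], b = [15, 42, 1, 72]
After line 4 (same = a is b; different objects -> False): same = False

[15, 42, 1]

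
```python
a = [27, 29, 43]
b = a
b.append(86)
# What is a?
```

After line 1: a = [27, 29, 43]
After line 2 (b = a is an alias, same object): a = [27, 29, 43], b = [27, 29, 43]
After line 3 (b.append mutates the shared list): a = [27, 29, 43, 86], b = [27, 29, 43, 86]

[27, 29, 43, 86]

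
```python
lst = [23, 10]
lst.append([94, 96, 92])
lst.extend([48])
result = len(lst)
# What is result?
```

After line 1: lst = [23, 10]
After line 2 (append adds [94, 96, 92] as single element): lst = [23, 10, [94, 96, 92]]
After line 3 (extend unpacks [48], adds 48): lst = [23, 10, [94, 96, 92], 48]
After line 4: result = len(lst) = 4

4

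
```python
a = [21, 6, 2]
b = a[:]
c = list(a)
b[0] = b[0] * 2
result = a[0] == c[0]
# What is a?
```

After line 1: a = [21, 6, 2]
After line 2 (b = a[:], copy): a = [21, 6, 2], b = [21, 6, 2]
After line 3 (c = list(a) is a copy, new object): c = [21, 6, 2]
After line 4 (b[0] = 21 * 2 = 42; only b mutates (copy)): a = [21, 6, 2], b = [42, 6, 2], c = [21, 6, 2]
After line 5 (a[0] = 21, c[0] = 21; result = True)

[21, 6, 2]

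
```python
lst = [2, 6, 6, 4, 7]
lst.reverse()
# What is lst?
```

[7, 4, 6, 6, 2]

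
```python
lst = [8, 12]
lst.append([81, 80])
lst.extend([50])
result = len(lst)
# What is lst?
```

After line 1: lst = [8, 12]
After line 2 (append adds [81, 80] as single element): lst = [8, 12, [81, 80]]
After line 3 (extend unpacks [50], adds 50): lst = [8, 12, [81, 80], 50]
After line 4: result = len(lst) = 4

[8, 12, [81, 80], 50]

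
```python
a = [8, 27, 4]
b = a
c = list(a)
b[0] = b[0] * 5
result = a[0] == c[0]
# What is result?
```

After line 1: a = [8, 27, 4]
After line 2 (b = a, alias): a = [8, 27, 4], b = [8, 27, 4]
After line 3 (c = list(a) is a copy, new object): c = [8, 27, 4]
After line 4 (b[0] = 8 * 5 = 40; mutates shared a/b): a = b = [40, 27, 4], c = [8, 27, 4]
After line 5 (a[0] = 40, c[0] = 8; result = False)

False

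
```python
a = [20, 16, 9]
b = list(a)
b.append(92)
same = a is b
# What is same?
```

After line 1: a = [20, 16, 9]
After line 2 (b = list(a) is a shallow copy, new object): a = [20, 16, 9], b = [20, 16, 9]
After line 3 (append only mutates b): a = [20, 16, 9], b = [20, 16, 9, 92]
After line 4 (same = a is b; different objects -> False): same = False

False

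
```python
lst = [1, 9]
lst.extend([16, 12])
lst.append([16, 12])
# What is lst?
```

After line 1: lst = [1, 9]
After line 2 (extend unpacks [16, 12]): lst = [1, 9, 16, 12]
After line 3 (append adds [16, 12] as single element): lst = [1, 9, 16, 12, [16, 12]]

[1, 9, 16, 12, [16, 12]]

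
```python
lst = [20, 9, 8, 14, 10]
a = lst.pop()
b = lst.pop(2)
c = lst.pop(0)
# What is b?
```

After line 1: lst = [20, 9, 8, 14, 10]
After line 2 (pop() -> a = 10): lst = [20, 9, 8, 14]
After line 3 (pop(2) -> b = 8): lst = [20, 9, 14]
After line 4 (pop(0) -> c = 20): lst = [9, 14]

8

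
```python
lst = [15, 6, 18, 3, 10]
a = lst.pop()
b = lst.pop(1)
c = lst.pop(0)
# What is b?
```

After line 1: lst = [15, 6, 18, 3, 10]
After line 2 (pop() -> a = 10): lst = [15, 6, 18, 3]
After line 3 (pop(1) -> b = 6): lst = [15, 18, 3]
After line 4 (pop(0) -> c = 15): lst = [18, 3]

6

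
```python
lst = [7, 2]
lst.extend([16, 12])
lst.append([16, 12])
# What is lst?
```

After line 1: lst = [7, 2]
After line 2 (extend unpacks [16, 12]): lst = [7, 2, 16, 12]
After line 3 (append adds [16, 12] as single element): lst = [7, 2, 16, 12, [16, 12]]

[7, 2, 16, 12, [16, 12]]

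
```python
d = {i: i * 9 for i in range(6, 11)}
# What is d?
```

{6: 54, 7: 63, 8: 72, 9: 81, 10: 90}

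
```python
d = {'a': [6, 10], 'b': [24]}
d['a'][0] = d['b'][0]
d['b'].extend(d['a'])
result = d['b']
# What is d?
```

After line 1: d = {'a': [6, 10], 'b': [24]}
After line 2 (a[0] = b[0] = 24): d = {'a': [24, 10], 'b': [24]}
After line 3 (b.extend(a) appends [24, 10]): d = {'a': [24, 10], 'b': [24, 24, 10]}
After line 4: result = d['b'] = [24, 24, 10]

{'a': [24, 10], 'b': [24, 24, 10]}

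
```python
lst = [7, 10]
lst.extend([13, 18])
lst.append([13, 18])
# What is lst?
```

After line 1: lst = [7, 10]
After line 2 (extend unpacks [13, 18]): lst = [7, 10, 13, 18]
After line 3 (append adds [13, 18] as single element): lst = [7, 10, 13, 18, [13, 18]]

[7, 10, 13, 18, [13, 18]]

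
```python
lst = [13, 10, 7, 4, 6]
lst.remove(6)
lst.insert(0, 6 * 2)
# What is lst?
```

After line 1: lst = [13, 10, 7, 4, 6]
After line 2 (remove first 6): lst = [13, 10, 7, 4]
After line 3 (insert 12 at index 0): lst = [12, 13, 10, 7, 4]

[12, 13, 10, 7, 4]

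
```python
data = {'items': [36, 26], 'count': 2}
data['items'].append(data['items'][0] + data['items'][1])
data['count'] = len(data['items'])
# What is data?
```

After line 1: data = {'items': [36, 26], 'count': 2}
After line 2 (append 36 + 26 = 62): data = {'items': [36, 26, 62], 'count': 2}
After line 3 (count = len(items) = 3): data = {'items': [36, 26, 62], 'count': 3}

{'items': [36, 26, 62], 'count': 3}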